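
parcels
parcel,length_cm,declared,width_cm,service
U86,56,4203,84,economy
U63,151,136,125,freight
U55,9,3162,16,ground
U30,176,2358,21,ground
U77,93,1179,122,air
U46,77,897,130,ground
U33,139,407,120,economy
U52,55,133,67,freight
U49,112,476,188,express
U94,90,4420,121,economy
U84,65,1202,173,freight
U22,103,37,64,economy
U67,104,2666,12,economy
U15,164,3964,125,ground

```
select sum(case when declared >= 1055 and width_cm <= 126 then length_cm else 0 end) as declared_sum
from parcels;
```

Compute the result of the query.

parcel=U86: ✓ → 56
parcel=U63: ✗
parcel=U55: ✓ → 9
parcel=U30: ✓ → 176
parcel=U77: ✓ → 93
parcel=U46: ✗
parcel=U33: ✗
parcel=U52: ✗
parcel=U49: ✗
parcel=U94: ✓ → 90
parcel=U84: ✗
parcel=U22: ✗
parcel=U67: ✓ → 104
parcel=U15: ✓ → 164
declared_sum = 56 + 9 + 176 + 93 + 90 + 104 + 164 = 692

692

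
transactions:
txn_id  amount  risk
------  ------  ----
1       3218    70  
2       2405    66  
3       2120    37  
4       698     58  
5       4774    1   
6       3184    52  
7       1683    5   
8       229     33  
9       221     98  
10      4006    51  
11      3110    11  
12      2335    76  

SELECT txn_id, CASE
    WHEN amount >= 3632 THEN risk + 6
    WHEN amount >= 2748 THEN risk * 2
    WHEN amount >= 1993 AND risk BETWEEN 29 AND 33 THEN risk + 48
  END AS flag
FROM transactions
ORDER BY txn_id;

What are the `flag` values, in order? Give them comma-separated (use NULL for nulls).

140, NULL, NULL, NULL, 7, 104, NULL, NULL, NULL, 57, 22, NULL

txn_id=1: amount >= 2748 → 140
txn_id=2: (no match → NULL) → NULL
txn_id=3: (no match → NULL) → NULL
txn_id=4: (no match → NULL) → NULL
txn_id=5: amount >= 3632 → 7
txn_id=6: amount >= 2748 → 104
txn_id=7: (no match → NULL) → NULL
txn_id=8: (no match → NULL) → NULL
txn_id=9: (no match → NULL) → NULL
txn_id=10: amount >= 3632 → 57
txn_id=11: amount >= 2748 → 22
txn_id=12: (no match → NULL) → NULL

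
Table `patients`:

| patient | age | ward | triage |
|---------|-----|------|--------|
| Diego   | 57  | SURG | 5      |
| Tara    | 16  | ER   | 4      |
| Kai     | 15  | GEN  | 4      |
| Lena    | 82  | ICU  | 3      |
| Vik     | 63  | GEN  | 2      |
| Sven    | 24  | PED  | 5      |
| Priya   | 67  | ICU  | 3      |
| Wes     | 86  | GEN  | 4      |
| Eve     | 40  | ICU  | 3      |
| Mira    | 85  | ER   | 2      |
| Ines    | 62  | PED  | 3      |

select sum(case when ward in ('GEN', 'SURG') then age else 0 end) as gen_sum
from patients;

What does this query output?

221

patient=Diego: ✓ → 57
patient=Tara: ✗
patient=Kai: ✓ → 15
patient=Lena: ✗
patient=Vik: ✓ → 63
patient=Sven: ✗
patient=Priya: ✗
patient=Wes: ✓ → 86
patient=Eve: ✗
patient=Mira: ✗
patient=Ines: ✗
gen_sum = 57 + 15 + 63 + 86 = 221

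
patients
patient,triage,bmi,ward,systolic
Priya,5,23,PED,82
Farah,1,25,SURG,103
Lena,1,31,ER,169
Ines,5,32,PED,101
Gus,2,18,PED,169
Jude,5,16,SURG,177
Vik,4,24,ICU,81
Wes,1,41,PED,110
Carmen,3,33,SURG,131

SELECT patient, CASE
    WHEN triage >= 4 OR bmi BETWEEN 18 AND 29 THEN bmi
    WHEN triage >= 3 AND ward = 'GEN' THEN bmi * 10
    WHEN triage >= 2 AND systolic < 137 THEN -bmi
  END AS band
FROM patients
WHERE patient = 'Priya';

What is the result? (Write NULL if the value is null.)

patient = Priya: triage=5, bmi=23, ward=PED, systolic=82.
triage >= 4 OR bmi BETWEEN 18 AND 29 → true → 23

23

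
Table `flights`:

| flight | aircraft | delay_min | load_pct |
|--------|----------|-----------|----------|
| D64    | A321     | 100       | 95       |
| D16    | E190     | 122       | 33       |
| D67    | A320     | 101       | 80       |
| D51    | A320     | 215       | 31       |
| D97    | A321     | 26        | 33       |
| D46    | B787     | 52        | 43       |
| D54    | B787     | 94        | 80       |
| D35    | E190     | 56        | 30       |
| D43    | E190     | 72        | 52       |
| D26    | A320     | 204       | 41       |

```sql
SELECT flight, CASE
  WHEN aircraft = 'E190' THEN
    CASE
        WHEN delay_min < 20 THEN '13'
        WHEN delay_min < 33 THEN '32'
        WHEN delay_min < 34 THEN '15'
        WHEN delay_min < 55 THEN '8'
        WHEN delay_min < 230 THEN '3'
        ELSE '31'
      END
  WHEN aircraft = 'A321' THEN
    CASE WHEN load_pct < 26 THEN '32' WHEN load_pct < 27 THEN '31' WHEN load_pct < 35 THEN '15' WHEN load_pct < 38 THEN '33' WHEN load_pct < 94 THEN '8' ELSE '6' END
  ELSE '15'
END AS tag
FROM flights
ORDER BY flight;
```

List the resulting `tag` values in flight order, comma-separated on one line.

flight=D16: aircraft='E190' → inner[delay_min < 230] → 3
flight=D26: aircraft='A320' → outer ELSE → 15
flight=D35: aircraft='E190' → inner[delay_min < 230] → 3
flight=D43: aircraft='E190' → inner[delay_min < 230] → 3
flight=D46: aircraft='B787' → outer ELSE → 15
flight=D51: aircraft='A320' → outer ELSE → 15
flight=D54: aircraft='B787' → outer ELSE → 15
flight=D64: aircraft='A321' → inner[ELSE] → 6
flight=D67: aircraft='A320' → outer ELSE → 15
flight=D97: aircraft='A321' → inner[load_pct < 35] → 15

3, 15, 3, 3, 15, 15, 15, 6, 15, 15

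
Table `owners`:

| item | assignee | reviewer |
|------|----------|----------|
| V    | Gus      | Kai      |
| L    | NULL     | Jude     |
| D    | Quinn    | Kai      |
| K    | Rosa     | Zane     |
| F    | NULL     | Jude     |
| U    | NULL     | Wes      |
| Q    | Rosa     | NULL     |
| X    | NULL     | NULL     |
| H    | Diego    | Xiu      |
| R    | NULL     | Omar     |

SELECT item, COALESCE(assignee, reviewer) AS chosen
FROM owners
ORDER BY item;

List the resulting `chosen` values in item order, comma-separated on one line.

Quinn, Jude, Diego, Rosa, Jude, Rosa, Omar, Wes, Gus, NULL

item=D: assignee=Quinn → Quinn
item=F: assignee=NULL, reviewer=Jude → Jude
item=H: assignee=Diego → Diego
item=K: assignee=Rosa → Rosa
item=L: assignee=NULL, reviewer=Jude → Jude
item=Q: assignee=Rosa → Rosa
item=R: assignee=NULL, reviewer=Omar → Omar
item=U: assignee=NULL, reviewer=Wes → Wes
item=V: assignee=Gus → Gus
item=X: assignee=NULL, reviewer=NULL (all NULL) → NULL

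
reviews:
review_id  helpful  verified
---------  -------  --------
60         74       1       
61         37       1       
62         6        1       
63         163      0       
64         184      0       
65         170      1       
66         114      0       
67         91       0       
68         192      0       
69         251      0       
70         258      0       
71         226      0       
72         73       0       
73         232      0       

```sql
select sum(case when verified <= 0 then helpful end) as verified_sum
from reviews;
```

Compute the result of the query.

review_id=60: ✗
review_id=61: ✗
review_id=62: ✗
review_id=63: ✓ → 163
review_id=64: ✓ → 184
review_id=65: ✗
review_id=66: ✓ → 114
review_id=67: ✓ → 91
review_id=68: ✓ → 192
review_id=69: ✓ → 251
review_id=70: ✓ → 258
review_id=71: ✓ → 226
review_id=72: ✓ → 73
review_id=73: ✓ → 232
verified_sum = 163 + 184 + 114 + 91 + 192 + 251 + 258 + 226 + 73 + 232 = 1784

1784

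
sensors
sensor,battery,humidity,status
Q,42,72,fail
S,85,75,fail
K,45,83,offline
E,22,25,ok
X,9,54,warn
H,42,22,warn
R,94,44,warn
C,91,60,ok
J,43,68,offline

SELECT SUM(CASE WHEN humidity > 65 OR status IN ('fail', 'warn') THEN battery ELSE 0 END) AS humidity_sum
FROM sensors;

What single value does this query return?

sensor=Q: ✓ → 42
sensor=S: ✓ → 85
sensor=K: ✓ → 45
sensor=E: ✗
sensor=X: ✓ → 9
sensor=H: ✓ → 42
sensor=R: ✓ → 94
sensor=C: ✗
sensor=J: ✓ → 43
humidity_sum = 42 + 85 + 45 + 9 + 42 + 94 + 43 = 360

360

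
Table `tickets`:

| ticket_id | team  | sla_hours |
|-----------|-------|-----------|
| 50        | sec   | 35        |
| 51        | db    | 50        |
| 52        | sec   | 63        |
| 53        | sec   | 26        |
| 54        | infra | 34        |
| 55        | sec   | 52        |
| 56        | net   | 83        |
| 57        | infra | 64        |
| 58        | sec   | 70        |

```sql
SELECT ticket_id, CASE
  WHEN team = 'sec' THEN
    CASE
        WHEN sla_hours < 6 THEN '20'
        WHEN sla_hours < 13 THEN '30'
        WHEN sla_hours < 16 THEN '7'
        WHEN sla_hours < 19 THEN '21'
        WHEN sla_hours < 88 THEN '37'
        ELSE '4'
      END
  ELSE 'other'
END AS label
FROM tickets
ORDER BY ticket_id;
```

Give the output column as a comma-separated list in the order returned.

37, other, 37, 37, other, 37, other, other, 37

ticket_id=50: team='sec' → inner[sla_hours < 88] → 37
ticket_id=51: team='db' → outer ELSE → other
ticket_id=52: team='sec' → inner[sla_hours < 88] → 37
ticket_id=53: team='sec' → inner[sla_hours < 88] → 37
ticket_id=54: team='infra' → outer ELSE → other
ticket_id=55: team='sec' → inner[sla_hours < 88] → 37
ticket_id=56: team='net' → outer ELSE → other
ticket_id=57: team='infra' → outer ELSE → other
ticket_id=58: team='sec' → inner[sla_hours < 88] → 37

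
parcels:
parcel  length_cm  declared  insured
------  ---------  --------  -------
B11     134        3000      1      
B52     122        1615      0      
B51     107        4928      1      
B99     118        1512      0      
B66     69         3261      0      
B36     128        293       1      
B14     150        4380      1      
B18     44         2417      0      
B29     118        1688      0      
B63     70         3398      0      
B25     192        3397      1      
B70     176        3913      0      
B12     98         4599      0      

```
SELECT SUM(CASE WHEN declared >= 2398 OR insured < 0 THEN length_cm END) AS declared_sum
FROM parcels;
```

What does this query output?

parcel=B11: ✓ → 134
parcel=B52: ✗
parcel=B51: ✓ → 107
parcel=B99: ✗
parcel=B66: ✓ → 69
parcel=B36: ✗
parcel=B14: ✓ → 150
parcel=B18: ✓ → 44
parcel=B29: ✗
parcel=B63: ✓ → 70
parcel=B25: ✓ → 192
parcel=B70: ✓ → 176
parcel=B12: ✓ → 98
declared_sum = 134 + 107 + 69 + 150 + 44 + 70 + 192 + 176 + 98 = 1040

1040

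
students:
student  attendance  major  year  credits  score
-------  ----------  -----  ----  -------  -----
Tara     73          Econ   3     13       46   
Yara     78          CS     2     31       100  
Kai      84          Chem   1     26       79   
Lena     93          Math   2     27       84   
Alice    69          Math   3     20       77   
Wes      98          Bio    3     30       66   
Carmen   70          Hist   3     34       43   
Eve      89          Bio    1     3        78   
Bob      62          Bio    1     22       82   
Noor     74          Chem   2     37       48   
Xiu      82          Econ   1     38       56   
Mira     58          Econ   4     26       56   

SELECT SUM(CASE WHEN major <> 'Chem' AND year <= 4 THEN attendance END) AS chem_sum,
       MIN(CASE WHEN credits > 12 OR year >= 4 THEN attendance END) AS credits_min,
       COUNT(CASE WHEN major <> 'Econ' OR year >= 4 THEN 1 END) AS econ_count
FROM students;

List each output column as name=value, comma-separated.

[chem_sum: major <> 'Chem' AND year <= 4]
student=Tara: ✓ → 73
student=Yara: ✓ → 78
student=Kai: ✗
student=Lena: ✓ → 93
student=Alice: ✓ → 69
student=Wes: ✓ → 98
student=Carmen: ✓ → 70
student=Eve: ✓ → 89
student=Bob: ✓ → 62
student=Noor: ✗
student=Xiu: ✓ → 82
student=Mira: ✓ → 58
chem_sum = 73 + 78 + 93 + 69 + 98 + 70 + 89 + 62 + 82 + 58 = 772
—
[credits_min: credits > 12 OR year >= 4]
student=Tara: ✓ → 73
student=Yara: ✓ → 78
student=Kai: ✓ → 84
student=Lena: ✓ → 93
student=Alice: ✓ → 69
student=Wes: ✓ → 98
student=Carmen: ✓ → 70
student=Eve: ✗
student=Bob: ✓ → 62
student=Noor: ✓ → 74
student=Xiu: ✓ → 82
student=Mira: ✓ → 58
credits_min = MIN(73, 78, 84, 93, 69, 98, 70, 62, 74, 82, 58) = 58
—
[econ_count: major <> 'Econ' OR year >= 4]
student=Tara: ✗
student=Yara: ✓ → 1
student=Kai: ✓ → 1
student=Lena: ✓ → 1
student=Alice: ✓ → 1
student=Wes: ✓ → 1
student=Carmen: ✓ → 1
student=Eve: ✓ → 1
student=Bob: ✓ → 1
student=Noor: ✓ → 1
student=Xiu: ✗
student=Mira: ✓ → 1
econ_count = COUNT(1, 1, 1, 1, 1, 1, 1, 1, 1, 1) = 10

chem_sum=772, credits_min=58, econ_count=10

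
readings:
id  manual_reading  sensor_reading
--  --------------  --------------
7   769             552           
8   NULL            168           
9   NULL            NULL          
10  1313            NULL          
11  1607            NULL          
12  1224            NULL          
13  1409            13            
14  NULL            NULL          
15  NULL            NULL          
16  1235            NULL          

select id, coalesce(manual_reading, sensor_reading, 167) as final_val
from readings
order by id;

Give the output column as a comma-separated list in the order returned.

id=7: manual_reading=769 → 769
id=8: manual_reading=NULL, sensor_reading=168 → 168
id=9: manual_reading=NULL, sensor_reading=NULL, → literal 167 → 167
id=10: manual_reading=1313 → 1313
id=11: manual_reading=1607 → 1607
id=12: manual_reading=1224 → 1224
id=13: manual_reading=1409 → 1409
id=14: manual_reading=NULL, sensor_reading=NULL, → literal 167 → 167
id=15: manual_reading=NULL, sensor_reading=NULL, → literal 167 → 167
id=16: manual_reading=1235 → 1235

769, 168, 167, 1313, 1607, 1224, 1409, 167, 167, 1235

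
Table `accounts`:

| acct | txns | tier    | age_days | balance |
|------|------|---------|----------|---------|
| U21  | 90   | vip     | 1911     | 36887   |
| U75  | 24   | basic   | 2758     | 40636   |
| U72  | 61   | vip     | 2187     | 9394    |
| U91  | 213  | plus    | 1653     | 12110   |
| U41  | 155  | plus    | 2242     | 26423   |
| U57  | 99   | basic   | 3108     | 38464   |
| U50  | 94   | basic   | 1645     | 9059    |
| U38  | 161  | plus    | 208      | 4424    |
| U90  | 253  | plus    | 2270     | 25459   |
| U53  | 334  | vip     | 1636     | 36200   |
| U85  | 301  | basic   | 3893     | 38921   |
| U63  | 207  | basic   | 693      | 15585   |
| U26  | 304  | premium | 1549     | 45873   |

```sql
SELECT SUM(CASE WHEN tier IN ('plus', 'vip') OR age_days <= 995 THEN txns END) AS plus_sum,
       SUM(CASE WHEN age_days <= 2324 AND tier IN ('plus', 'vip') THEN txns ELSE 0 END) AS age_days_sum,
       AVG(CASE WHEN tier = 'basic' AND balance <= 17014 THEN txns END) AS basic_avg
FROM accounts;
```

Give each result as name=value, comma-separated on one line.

plus_sum=1474, age_days_sum=1267, basic_avg=150.5

[plus_sum: tier IN ('plus', 'vip') OR age_days <= 995]
acct=U21: ✓ → 90
acct=U75: ✗
acct=U72: ✓ → 61
acct=U91: ✓ → 213
acct=U41: ✓ → 155
acct=U57: ✗
acct=U50: ✗
acct=U38: ✓ → 161
acct=U90: ✓ → 253
acct=U53: ✓ → 334
acct=U85: ✗
acct=U63: ✓ → 207
acct=U26: ✗
plus_sum = 90 + 61 + 213 + 155 + 161 + 253 + 334 + 207 = 1474
—
[age_days_sum: age_days <= 2324 AND tier IN ('plus', 'vip')]
acct=U21: ✓ → 90
acct=U75: ✗
acct=U72: ✓ → 61
acct=U91: ✓ → 213
acct=U41: ✓ → 155
acct=U57: ✗
acct=U50: ✗
acct=U38: ✓ → 161
acct=U90: ✓ → 253
acct=U53: ✓ → 334
acct=U85: ✗
acct=U63: ✗
acct=U26: ✗
age_days_sum = 90 + 61 + 213 + 155 + 161 + 253 + 334 = 1267
—
[basic_avg: tier = 'basic' AND balance <= 17014]
acct=U21: ✗
acct=U75: ✗
acct=U72: ✗
acct=U91: ✗
acct=U41: ✗
acct=U57: ✗
acct=U50: ✓ → 94
acct=U38: ✗
acct=U90: ✗
acct=U53: ✗
acct=U85: ✗
acct=U63: ✓ → 207
acct=U26: ✗
basic_avg = (94 + 207) / 2 = 150.5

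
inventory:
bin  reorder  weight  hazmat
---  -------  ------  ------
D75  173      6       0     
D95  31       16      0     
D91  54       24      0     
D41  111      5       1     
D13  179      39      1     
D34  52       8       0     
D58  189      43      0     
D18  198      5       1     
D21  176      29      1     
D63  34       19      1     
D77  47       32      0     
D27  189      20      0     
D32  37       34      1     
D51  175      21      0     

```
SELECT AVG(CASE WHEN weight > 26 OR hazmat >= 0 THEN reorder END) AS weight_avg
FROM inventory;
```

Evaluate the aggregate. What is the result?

bin=D75: ✓ → 173
bin=D95: ✓ → 31
bin=D91: ✓ → 54
bin=D41: ✓ → 111
bin=D13: ✓ → 179
bin=D34: ✓ → 52
bin=D58: ✓ → 189
bin=D18: ✓ → 198
bin=D21: ✓ → 176
bin=D63: ✓ → 34
bin=D77: ✓ → 47
bin=D27: ✓ → 189
bin=D32: ✓ → 37
bin=D51: ✓ → 175
weight_avg = (173 + 31 + 54 + 111 + 179 + 52 + 189 + 198 + 176 + 34 + 47 + 189 + 37 + 175) / 14 = 117.5

117.5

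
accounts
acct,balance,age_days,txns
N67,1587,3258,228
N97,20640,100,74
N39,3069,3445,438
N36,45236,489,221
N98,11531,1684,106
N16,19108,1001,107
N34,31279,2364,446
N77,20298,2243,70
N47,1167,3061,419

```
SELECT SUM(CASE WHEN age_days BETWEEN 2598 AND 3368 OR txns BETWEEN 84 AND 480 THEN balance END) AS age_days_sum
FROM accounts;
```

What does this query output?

acct=N67: ✓ → 1587
acct=N97: ✗
acct=N39: ✓ → 3069
acct=N36: ✓ → 45236
acct=N98: ✓ → 11531
acct=N16: ✓ → 19108
acct=N34: ✓ → 31279
acct=N77: ✗
acct=N47: ✓ → 1167
age_days_sum = 1587 + 3069 + 45236 + 11531 + 19108 + 31279 + 1167 = 112977

112977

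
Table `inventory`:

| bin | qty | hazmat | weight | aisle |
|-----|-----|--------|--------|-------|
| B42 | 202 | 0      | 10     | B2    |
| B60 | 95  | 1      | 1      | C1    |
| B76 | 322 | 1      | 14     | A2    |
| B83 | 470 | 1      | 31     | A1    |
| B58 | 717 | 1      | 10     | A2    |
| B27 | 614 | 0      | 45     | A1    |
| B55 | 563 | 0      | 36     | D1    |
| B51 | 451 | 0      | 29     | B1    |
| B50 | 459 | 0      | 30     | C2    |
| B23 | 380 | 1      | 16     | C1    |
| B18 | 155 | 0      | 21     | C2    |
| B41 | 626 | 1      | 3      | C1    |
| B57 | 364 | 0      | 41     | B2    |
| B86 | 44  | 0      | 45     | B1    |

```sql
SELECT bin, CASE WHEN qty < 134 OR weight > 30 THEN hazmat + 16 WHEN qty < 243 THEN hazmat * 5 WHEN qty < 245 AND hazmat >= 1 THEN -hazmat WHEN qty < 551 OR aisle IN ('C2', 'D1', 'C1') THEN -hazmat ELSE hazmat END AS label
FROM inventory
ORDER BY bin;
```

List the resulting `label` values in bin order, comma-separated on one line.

bin=B18: qty < 243 → 0
bin=B23: qty < 551 OR aisle IN ('C2', 'D1', 'C1') → -1
bin=B27: qty < 134 OR weight > 30 → 16
bin=B41: qty < 551 OR aisle IN ('C2', 'D1', 'C1') → -1
bin=B42: qty < 243 → 0
bin=B50: qty < 551 OR aisle IN ('C2', 'D1', 'C1') → 0
bin=B51: qty < 551 OR aisle IN ('C2', 'D1', 'C1') → 0
bin=B55: qty < 134 OR weight > 30 → 16
bin=B57: qty < 134 OR weight > 30 → 16
bin=B58: ELSE → 1
bin=B60: qty < 134 OR weight > 30 → 17
bin=B76: qty < 551 OR aisle IN ('C2', 'D1', 'C1') → -1
bin=B83: qty < 134 OR weight > 30 → 17
bin=B86: qty < 134 OR weight > 30 → 16

0, -1, 16, -1, 0, 0, 0, 16, 16, 1, 17, -1, 17, 16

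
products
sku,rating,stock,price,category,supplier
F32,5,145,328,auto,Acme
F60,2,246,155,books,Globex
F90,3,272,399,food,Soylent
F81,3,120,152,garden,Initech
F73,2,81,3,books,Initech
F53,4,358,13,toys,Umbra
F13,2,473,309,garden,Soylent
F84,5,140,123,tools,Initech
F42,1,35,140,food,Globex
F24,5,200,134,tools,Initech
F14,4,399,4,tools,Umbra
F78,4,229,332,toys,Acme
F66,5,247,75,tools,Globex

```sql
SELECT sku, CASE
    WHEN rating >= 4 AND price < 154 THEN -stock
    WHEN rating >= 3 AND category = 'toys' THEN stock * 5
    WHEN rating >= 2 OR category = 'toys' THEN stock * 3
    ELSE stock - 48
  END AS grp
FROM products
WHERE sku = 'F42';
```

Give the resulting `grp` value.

sku = F42: rating=1, stock=35, price=140, category=food, supplier=Globex.
rating >= 4 AND price < 154 → false
rating >= 3 AND category = 'toys' → false
rating >= 2 OR category = 'toys' → false
No prior WHEN matched → ELSE → -13

-13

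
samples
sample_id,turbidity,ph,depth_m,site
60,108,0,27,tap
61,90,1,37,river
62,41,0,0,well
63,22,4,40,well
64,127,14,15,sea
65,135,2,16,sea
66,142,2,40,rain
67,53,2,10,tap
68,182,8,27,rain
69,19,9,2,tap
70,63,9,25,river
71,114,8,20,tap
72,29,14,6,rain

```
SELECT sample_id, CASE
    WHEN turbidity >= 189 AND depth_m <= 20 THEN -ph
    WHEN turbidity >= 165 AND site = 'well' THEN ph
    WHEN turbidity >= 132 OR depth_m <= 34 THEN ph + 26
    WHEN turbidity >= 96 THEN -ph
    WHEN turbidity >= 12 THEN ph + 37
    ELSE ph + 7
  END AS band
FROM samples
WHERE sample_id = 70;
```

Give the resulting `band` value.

sample_id = 70: turbidity=63, ph=9, depth_m=25, site=river.
turbidity >= 189 AND depth_m <= 20 → false
turbidity >= 165 AND site = 'well' → false
turbidity >= 132 OR depth_m <= 34 → true → 35

35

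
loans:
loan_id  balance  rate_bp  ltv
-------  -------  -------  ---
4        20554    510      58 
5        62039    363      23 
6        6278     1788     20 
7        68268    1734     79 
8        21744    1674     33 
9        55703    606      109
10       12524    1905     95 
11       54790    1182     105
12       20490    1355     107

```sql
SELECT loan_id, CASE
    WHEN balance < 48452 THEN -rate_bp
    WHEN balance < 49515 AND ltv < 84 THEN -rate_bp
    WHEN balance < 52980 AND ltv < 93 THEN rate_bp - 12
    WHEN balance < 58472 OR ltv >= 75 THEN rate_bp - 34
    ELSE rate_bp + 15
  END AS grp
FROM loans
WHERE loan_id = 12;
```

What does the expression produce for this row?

-1355

loan_id = 12: balance=20490, rate_bp=1355, ltv=107.
balance < 48452 → true → -1355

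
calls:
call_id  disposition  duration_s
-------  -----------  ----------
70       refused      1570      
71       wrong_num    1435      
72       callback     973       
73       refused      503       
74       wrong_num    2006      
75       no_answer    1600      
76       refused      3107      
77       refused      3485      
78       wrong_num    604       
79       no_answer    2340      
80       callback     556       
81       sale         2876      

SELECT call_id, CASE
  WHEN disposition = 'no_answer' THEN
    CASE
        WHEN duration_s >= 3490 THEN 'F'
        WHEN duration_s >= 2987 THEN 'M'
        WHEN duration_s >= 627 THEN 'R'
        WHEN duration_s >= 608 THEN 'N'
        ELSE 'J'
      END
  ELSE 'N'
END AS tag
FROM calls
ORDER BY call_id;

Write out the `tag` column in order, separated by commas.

call_id=70: disposition='refused' → outer ELSE → N
call_id=71: disposition='wrong_num' → outer ELSE → N
call_id=72: disposition='callback' → outer ELSE → N
call_id=73: disposition='refused' → outer ELSE → N
call_id=74: disposition='wrong_num' → outer ELSE → N
call_id=75: disposition='no_answer' → inner[duration_s >= 627] → R
call_id=76: disposition='refused' → outer ELSE → N
call_id=77: disposition='refused' → outer ELSE → N
call_id=78: disposition='wrong_num' → outer ELSE → N
call_id=79: disposition='no_answer' → inner[duration_s >= 627] → R
call_id=80: disposition='callback' → outer ELSE → N
call_id=81: disposition='sale' → outer ELSE → N

N, N, N, N, N, R, N, N, N, R, N, N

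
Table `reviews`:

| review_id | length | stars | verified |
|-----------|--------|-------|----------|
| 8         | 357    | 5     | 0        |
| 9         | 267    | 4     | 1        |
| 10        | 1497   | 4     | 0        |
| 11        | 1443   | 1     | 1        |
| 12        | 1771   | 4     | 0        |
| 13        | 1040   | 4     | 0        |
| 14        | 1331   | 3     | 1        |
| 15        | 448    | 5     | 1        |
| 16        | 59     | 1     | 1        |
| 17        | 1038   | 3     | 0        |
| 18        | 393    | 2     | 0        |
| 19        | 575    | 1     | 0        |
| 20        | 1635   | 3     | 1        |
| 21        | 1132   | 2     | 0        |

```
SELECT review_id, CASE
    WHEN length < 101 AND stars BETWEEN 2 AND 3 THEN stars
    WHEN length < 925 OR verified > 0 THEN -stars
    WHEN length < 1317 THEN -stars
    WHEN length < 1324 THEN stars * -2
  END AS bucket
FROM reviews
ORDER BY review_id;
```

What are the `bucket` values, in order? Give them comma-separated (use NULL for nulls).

-5, -4, NULL, -1, NULL, -4, -3, -5, -1, -3, -2, -1, -3, -2

review_id=8: length < 925 OR verified > 0 → -5
review_id=9: length < 925 OR verified > 0 → -4
review_id=10: (no match → NULL) → NULL
review_id=11: length < 925 OR verified > 0 → -1
review_id=12: (no match → NULL) → NULL
review_id=13: length < 1317 → -4
review_id=14: length < 925 OR verified > 0 → -3
review_id=15: length < 925 OR verified > 0 → -5
review_id=16: length < 925 OR verified > 0 → -1
review_id=17: length < 1317 → -3
review_id=18: length < 925 OR verified > 0 → -2
review_id=19: length < 925 OR verified > 0 → -1
review_id=20: length < 925 OR verified > 0 → -3
review_id=21: length < 1317 → -2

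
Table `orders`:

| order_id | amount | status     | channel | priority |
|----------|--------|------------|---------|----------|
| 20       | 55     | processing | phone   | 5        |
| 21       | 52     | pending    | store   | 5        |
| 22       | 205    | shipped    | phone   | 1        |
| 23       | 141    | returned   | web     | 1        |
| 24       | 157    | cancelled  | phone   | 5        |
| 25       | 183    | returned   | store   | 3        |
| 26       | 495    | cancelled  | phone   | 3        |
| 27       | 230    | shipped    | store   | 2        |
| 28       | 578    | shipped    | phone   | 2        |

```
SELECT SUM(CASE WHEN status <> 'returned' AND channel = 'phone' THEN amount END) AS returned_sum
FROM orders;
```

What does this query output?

order_id=20: ✓ → 55
order_id=21: ✗
order_id=22: ✓ → 205
order_id=23: ✗
order_id=24: ✓ → 157
order_id=25: ✗
order_id=26: ✓ → 495
order_id=27: ✗
order_id=28: ✓ → 578
returned_sum = 55 + 205 + 157 + 495 + 578 = 1490

1490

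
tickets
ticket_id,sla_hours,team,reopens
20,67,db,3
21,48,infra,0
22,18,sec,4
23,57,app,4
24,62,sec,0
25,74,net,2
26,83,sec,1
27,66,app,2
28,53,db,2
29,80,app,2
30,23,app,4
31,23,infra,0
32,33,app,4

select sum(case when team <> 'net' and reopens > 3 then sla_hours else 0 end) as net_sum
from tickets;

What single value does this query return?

ticket_id=20: ✗
ticket_id=21: ✗
ticket_id=22: ✓ → 18
ticket_id=23: ✓ → 57
ticket_id=24: ✗
ticket_id=25: ✗
ticket_id=26: ✗
ticket_id=27: ✗
ticket_id=28: ✗
ticket_id=29: ✗
ticket_id=30: ✓ → 23
ticket_id=31: ✗
ticket_id=32: ✓ → 33
net_sum = 18 + 57 + 23 + 33 = 131

131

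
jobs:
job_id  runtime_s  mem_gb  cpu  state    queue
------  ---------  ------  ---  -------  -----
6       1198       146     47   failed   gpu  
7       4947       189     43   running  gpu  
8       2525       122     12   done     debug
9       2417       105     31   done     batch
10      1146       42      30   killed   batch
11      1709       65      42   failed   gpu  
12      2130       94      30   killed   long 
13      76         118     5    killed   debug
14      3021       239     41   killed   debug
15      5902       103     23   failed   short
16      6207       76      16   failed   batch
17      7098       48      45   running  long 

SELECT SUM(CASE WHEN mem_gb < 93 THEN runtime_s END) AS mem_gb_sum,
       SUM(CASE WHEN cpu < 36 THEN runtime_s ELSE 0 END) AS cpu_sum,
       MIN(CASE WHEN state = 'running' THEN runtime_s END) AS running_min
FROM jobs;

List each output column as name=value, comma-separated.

mem_gb_sum=16160, cpu_sum=20403, running_min=4947

[mem_gb_sum: mem_gb < 93]
job_id=6: ✗
job_id=7: ✗
job_id=8: ✗
job_id=9: ✗
job_id=10: ✓ → 1146
job_id=11: ✓ → 1709
job_id=12: ✗
job_id=13: ✗
job_id=14: ✗
job_id=15: ✗
job_id=16: ✓ → 6207
job_id=17: ✓ → 7098
mem_gb_sum = 1146 + 1709 + 6207 + 7098 = 16160
—
[cpu_sum: cpu < 36]
job_id=6: ✗
job_id=7: ✗
job_id=8: ✓ → 2525
job_id=9: ✓ → 2417
job_id=10: ✓ → 1146
job_id=11: ✗
job_id=12: ✓ → 2130
job_id=13: ✓ → 76
job_id=14: ✗
job_id=15: ✓ → 5902
job_id=16: ✓ → 6207
job_id=17: ✗
cpu_sum = 2525 + 2417 + 1146 + 2130 + 76 + 5902 + 6207 = 20403
—
[running_min: state = 'running']
job_id=6: ✗
job_id=7: ✓ → 4947
job_id=8: ✗
job_id=9: ✗
job_id=10: ✗
job_id=11: ✗
job_id=12: ✗
job_id=13: ✗
job_id=14: ✗
job_id=15: ✗
job_id=16: ✗
job_id=17: ✓ → 7098
running_min = MIN(4947, 7098) = 4947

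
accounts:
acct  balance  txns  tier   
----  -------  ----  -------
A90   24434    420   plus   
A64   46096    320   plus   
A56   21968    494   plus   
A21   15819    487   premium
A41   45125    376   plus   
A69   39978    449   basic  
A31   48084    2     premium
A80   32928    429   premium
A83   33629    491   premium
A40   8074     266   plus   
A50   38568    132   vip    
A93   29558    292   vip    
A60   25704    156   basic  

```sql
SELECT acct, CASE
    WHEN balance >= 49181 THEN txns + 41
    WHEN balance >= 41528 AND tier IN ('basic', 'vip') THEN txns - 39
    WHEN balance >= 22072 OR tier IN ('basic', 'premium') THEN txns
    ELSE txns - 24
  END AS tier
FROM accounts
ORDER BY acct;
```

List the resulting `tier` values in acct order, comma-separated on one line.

487, 2, 242, 376, 132, 470, 156, 320, 449, 429, 491, 420, 292

acct=A21: balance >= 22072 OR tier IN ('basic', 'premium') → 487
acct=A31: balance >= 22072 OR tier IN ('basic', 'premium') → 2
acct=A40: ELSE → 242
acct=A41: balance >= 22072 OR tier IN ('basic', 'premium') → 376
acct=A50: balance >= 22072 OR tier IN ('basic', 'premium') → 132
acct=A56: ELSE → 470
acct=A60: balance >= 22072 OR tier IN ('basic', 'premium') → 156
acct=A64: balance >= 22072 OR tier IN ('basic', 'premium') → 320
acct=A69: balance >= 22072 OR tier IN ('basic', 'premium') → 449
acct=A80: balance >= 22072 OR tier IN ('basic', 'premium') → 429
acct=A83: balance >= 22072 OR tier IN ('basic', 'premium') → 491
acct=A90: balance >= 22072 OR tier IN ('basic', 'premium') → 420
acct=A93: balance >= 22072 OR tier IN ('basic', 'premium') → 292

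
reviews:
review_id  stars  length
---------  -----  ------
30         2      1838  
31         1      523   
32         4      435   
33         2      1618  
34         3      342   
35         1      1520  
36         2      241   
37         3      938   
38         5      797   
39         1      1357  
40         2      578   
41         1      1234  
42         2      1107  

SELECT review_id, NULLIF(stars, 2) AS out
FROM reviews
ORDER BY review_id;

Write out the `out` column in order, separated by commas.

review_id=30: stars=2 vs 2: equal → NULL
review_id=31: stars=1 vs 2: differ → 1
review_id=32: stars=4 vs 2: differ → 4
review_id=33: stars=2 vs 2: equal → NULL
review_id=34: stars=3 vs 2: differ → 3
review_id=35: stars=1 vs 2: differ → 1
review_id=36: stars=2 vs 2: equal → NULL
review_id=37: stars=3 vs 2: differ → 3
review_id=38: stars=5 vs 2: differ → 5
review_id=39: stars=1 vs 2: differ → 1
review_id=40: stars=2 vs 2: equal → NULL
review_id=41: stars=1 vs 2: differ → 1
review_id=42: stars=2 vs 2: equal → NULL

NULL, 1, 4, NULL, 3, 1, NULL, 3, 5, 1, NULL, 1, NULL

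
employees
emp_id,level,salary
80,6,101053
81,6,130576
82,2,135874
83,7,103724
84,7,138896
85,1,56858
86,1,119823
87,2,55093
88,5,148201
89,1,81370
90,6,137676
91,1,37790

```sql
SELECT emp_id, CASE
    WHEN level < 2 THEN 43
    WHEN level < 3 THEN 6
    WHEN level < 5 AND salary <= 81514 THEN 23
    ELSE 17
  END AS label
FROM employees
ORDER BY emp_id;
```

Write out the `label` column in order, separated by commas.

17, 17, 6, 17, 17, 43, 43, 6, 17, 43, 17, 43

emp_id=80: ELSE → 17
emp_id=81: ELSE → 17
emp_id=82: level < 3 → 6
emp_id=83: ELSE → 17
emp_id=84: ELSE → 17
emp_id=85: level < 2 → 43
emp_id=86: level < 2 → 43
emp_id=87: level < 3 → 6
emp_id=88: ELSE → 17
emp_id=89: level < 2 → 43
emp_id=90: ELSE → 17
emp_id=91: level < 2 → 43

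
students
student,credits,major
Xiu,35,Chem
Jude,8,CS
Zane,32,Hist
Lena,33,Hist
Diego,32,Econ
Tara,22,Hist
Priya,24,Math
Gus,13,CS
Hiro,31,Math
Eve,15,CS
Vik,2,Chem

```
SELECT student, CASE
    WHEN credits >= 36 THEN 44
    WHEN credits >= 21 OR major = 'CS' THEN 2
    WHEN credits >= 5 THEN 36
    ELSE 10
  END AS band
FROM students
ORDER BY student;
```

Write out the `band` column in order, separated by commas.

2, 2, 2, 2, 2, 2, 2, 2, 10, 2, 2

student=Diego: credits >= 21 OR major = 'CS' → 2
student=Eve: credits >= 21 OR major = 'CS' → 2
student=Gus: credits >= 21 OR major = 'CS' → 2
student=Hiro: credits >= 21 OR major = 'CS' → 2
student=Jude: credits >= 21 OR major = 'CS' → 2
student=Lena: credits >= 21 OR major = 'CS' → 2
student=Priya: credits >= 21 OR major = 'CS' → 2
student=Tara: credits >= 21 OR major = 'CS' → 2
student=Vik: ELSE → 10
student=Xiu: credits >= 21 OR major = 'CS' → 2
student=Zane: credits >= 21 OR major = 'CS' → 2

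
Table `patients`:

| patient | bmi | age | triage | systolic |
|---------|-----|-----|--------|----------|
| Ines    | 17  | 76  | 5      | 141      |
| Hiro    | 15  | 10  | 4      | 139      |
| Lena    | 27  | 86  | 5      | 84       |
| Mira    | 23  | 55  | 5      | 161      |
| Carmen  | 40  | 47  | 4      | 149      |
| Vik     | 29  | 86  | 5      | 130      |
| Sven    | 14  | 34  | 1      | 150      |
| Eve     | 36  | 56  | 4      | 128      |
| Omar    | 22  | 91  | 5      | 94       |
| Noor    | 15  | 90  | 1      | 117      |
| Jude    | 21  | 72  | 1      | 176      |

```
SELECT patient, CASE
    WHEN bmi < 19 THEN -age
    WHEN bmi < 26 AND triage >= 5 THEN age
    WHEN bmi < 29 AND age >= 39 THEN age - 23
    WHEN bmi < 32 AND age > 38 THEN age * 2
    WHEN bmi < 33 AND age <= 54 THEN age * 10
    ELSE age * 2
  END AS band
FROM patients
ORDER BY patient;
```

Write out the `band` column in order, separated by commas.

94, 112, -10, -76, 49, 63, 55, -90, 91, -34, 172

patient=Carmen: ELSE → 94
patient=Eve: ELSE → 112
patient=Hiro: bmi < 19 → -10
patient=Ines: bmi < 19 → -76
patient=Jude: bmi < 29 AND age >= 39 → 49
patient=Lena: bmi < 29 AND age >= 39 → 63
patient=Mira: bmi < 26 AND triage >= 5 → 55
patient=Noor: bmi < 19 → -90
patient=Omar: bmi < 26 AND triage >= 5 → 91
patient=Sven: bmi < 19 → -34
patient=Vik: bmi < 32 AND age > 38 → 172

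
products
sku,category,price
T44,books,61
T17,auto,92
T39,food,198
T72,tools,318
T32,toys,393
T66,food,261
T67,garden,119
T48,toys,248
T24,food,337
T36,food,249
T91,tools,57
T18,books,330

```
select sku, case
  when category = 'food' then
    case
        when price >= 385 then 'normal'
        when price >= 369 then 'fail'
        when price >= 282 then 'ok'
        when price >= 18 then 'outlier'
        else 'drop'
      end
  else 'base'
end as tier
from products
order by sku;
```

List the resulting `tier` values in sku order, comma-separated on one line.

sku=T17: category='auto' → outer ELSE → base
sku=T18: category='books' → outer ELSE → base
sku=T24: category='food' → inner[price >= 282] → ok
sku=T32: category='toys' → outer ELSE → base
sku=T36: category='food' → inner[price >= 18] → outlier
sku=T39: category='food' → inner[price >= 18] → outlier
sku=T44: category='books' → outer ELSE → base
sku=T48: category='toys' → outer ELSE → base
sku=T66: category='food' → inner[price >= 18] → outlier
sku=T67: category='garden' → outer ELSE → base
sku=T72: category='tools' → outer ELSE → base
sku=T91: category='tools' → outer ELSE → base

base, base, ok, base, outlier, outlier, base, base, outlier, base, base, base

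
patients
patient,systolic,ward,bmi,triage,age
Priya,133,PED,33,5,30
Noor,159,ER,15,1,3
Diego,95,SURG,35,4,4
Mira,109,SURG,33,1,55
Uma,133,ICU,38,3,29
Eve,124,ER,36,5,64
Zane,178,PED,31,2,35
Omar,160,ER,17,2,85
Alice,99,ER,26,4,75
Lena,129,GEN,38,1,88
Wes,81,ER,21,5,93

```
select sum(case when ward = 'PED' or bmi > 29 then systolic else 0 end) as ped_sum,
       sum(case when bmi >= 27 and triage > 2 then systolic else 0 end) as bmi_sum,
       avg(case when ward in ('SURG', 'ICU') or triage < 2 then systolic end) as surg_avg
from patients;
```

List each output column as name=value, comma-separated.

[ped_sum: ward = 'PED' or bmi > 29]
patient=Priya: ✓ → 133
patient=Noor: ✗
patient=Diego: ✓ → 95
patient=Mira: ✓ → 109
patient=Uma: ✓ → 133
patient=Eve: ✓ → 124
patient=Zane: ✓ → 178
patient=Omar: ✗
patient=Alice: ✗
patient=Lena: ✓ → 129
patient=Wes: ✗
ped_sum = 133 + 95 + 109 + 133 + 124 + 178 + 129 = 901
—
[bmi_sum: bmi >= 27 and triage > 2]
patient=Priya: ✓ → 133
patient=Noor: ✗
patient=Diego: ✓ → 95
patient=Mira: ✗
patient=Uma: ✓ → 133
patient=Eve: ✓ → 124
patient=Zane: ✗
patient=Omar: ✗
patient=Alice: ✗
patient=Lena: ✗
patient=Wes: ✗
bmi_sum = 133 + 95 + 133 + 124 = 485
—
[surg_avg: ward in ('SURG', 'ICU') or triage < 2]
patient=Priya: ✗
patient=Noor: ✓ → 159
patient=Diego: ✓ → 95
patient=Mira: ✓ → 109
patient=Uma: ✓ → 133
patient=Eve: ✗
patient=Zane: ✗
patient=Omar: ✗
patient=Alice: ✗
patient=Lena: ✓ → 129
patient=Wes: ✗
surg_avg = (159 + 95 + 109 + 133 + 129) / 5 = 125

ped_sum=901, bmi_sum=485, surg_avg=125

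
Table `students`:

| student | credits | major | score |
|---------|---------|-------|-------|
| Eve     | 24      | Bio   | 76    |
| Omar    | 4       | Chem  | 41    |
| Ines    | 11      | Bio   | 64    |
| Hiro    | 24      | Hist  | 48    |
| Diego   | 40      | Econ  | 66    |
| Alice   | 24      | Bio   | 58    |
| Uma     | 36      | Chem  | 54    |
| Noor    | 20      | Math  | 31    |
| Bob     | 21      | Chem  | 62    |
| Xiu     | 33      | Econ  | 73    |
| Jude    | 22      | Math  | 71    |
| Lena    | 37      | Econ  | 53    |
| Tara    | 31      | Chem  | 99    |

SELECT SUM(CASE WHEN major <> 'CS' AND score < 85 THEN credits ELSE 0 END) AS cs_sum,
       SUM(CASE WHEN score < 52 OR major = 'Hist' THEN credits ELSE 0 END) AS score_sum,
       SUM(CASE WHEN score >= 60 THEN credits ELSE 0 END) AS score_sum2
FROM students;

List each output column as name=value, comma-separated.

[cs_sum: major <> 'CS' AND score < 85]
student=Eve: ✓ → 24
student=Omar: ✓ → 4
student=Ines: ✓ → 11
student=Hiro: ✓ → 24
student=Diego: ✓ → 40
student=Alice: ✓ → 24
student=Uma: ✓ → 36
student=Noor: ✓ → 20
student=Bob: ✓ → 21
student=Xiu: ✓ → 33
student=Jude: ✓ → 22
student=Lena: ✓ → 37
student=Tara: ✗
cs_sum = 24 + 4 + 11 + 24 + 40 + 24 + 36 + 20 + 21 + 33 + 22 + 37 = 296
—
[score_sum: score < 52 OR major = 'Hist']
student=Eve: ✗
student=Omar: ✓ → 4
student=Ines: ✗
student=Hiro: ✓ → 24
student=Diego: ✗
student=Alice: ✗
student=Uma: ✗
student=Noor: ✓ → 20
student=Bob: ✗
student=Xiu: ✗
student=Jude: ✗
student=Lena: ✗
student=Tara: ✗
score_sum = 4 + 24 + 20 = 48
—
[score_sum2: score >= 60]
student=Eve: ✓ → 24
student=Omar: ✗
student=Ines: ✓ → 11
student=Hiro: ✗
student=Diego: ✓ → 40
student=Alice: ✗
student=Uma: ✗
student=Noor: ✗
student=Bob: ✓ → 21
student=Xiu: ✓ → 33
student=Jude: ✓ → 22
student=Lena: ✗
student=Tara: ✓ → 31
score_sum2 = 24 + 11 + 40 + 21 + 33 + 22 + 31 = 182

cs_sum=296, score_sum=48, score_sum2=182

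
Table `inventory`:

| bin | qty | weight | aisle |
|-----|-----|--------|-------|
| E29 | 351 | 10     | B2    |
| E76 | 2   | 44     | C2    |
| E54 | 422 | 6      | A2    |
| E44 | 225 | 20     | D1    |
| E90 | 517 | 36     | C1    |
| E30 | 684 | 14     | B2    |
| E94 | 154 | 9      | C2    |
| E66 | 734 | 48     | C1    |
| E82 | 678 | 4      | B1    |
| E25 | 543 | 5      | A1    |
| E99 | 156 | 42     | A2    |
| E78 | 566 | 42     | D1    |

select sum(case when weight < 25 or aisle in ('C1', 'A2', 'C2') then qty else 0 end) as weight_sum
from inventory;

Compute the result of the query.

bin=E29: ✓ → 351
bin=E76: ✓ → 2
bin=E54: ✓ → 422
bin=E44: ✓ → 225
bin=E90: ✓ → 517
bin=E30: ✓ → 684
bin=E94: ✓ → 154
bin=E66: ✓ → 734
bin=E82: ✓ → 678
bin=E25: ✓ → 543
bin=E99: ✓ → 156
bin=E78: ✗
weight_sum = 351 + 2 + 422 + 225 + 517 + 684 + 154 + 734 + 678 + 543 + 156 = 4466

4466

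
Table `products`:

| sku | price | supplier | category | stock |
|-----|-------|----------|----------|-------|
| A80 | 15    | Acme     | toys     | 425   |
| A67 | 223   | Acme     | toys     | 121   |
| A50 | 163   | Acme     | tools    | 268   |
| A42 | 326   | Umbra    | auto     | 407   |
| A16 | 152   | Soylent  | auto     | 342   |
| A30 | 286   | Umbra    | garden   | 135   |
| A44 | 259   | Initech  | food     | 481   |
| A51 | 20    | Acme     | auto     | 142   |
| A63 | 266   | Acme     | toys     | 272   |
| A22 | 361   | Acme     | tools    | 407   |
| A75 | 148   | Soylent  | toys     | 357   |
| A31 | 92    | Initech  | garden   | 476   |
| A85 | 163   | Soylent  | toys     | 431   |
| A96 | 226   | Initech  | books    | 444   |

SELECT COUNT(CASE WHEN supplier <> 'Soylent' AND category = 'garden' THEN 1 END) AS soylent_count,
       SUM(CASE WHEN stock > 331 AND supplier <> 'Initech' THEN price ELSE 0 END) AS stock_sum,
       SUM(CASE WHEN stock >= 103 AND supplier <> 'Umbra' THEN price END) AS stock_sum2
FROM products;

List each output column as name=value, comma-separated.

[soylent_count: supplier <> 'Soylent' AND category = 'garden']
sku=A80: ✗
sku=A67: ✗
sku=A50: ✗
sku=A42: ✗
sku=A16: ✗
sku=A30: ✓ → 1
sku=A44: ✗
sku=A51: ✗
sku=A63: ✗
sku=A22: ✗
sku=A75: ✗
sku=A31: ✓ → 1
sku=A85: ✗
sku=A96: ✗
soylent_count = COUNT(1, 1) = 2
—
[stock_sum: stock > 331 AND supplier <> 'Initech']
sku=A80: ✓ → 15
sku=A67: ✗
sku=A50: ✗
sku=A42: ✓ → 326
sku=A16: ✓ → 152
sku=A30: ✗
sku=A44: ✗
sku=A51: ✗
sku=A63: ✗
sku=A22: ✓ → 361
sku=A75: ✓ → 148
sku=A31: ✗
sku=A85: ✓ → 163
sku=A96: ✗
stock_sum = 15 + 326 + 152 + 361 + 148 + 163 = 1165
—
[stock_sum2: stock >= 103 AND supplier <> 'Umbra']
sku=A80: ✓ → 15
sku=A67: ✓ → 223
sku=A50: ✓ → 163
sku=A42: ✗
sku=A16: ✓ → 152
sku=A30: ✗
sku=A44: ✓ → 259
sku=A51: ✓ → 20
sku=A63: ✓ → 266
sku=A22: ✓ → 361
sku=A75: ✓ → 148
sku=A31: ✓ → 92
sku=A85: ✓ → 163
sku=A96: ✓ → 226
stock_sum2 = 15 + 223 + 163 + 152 + 259 + 20 + 266 + 361 + 148 + 92 + 163 + 226 = 2088

soylent_count=2, stock_sum=1165, stock_sum2=2088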